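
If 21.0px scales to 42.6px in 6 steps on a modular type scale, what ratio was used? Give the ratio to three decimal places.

1.125

r⁶ = 42.6 / 21.0, so r = (42.6/21.0)^(1/6).
r = 2.0286^(1/6) ≈ 1.1251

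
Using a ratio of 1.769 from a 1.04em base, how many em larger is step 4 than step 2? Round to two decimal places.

Step 2: 1.04 × 1.769² = 3.2545em
Step 4: 1.04 × 1.769⁴ = 10.1846em
Difference: 10.1846 − 3.2545 = 6.9301em

6.93em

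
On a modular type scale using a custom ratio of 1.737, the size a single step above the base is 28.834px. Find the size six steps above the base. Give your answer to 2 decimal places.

28.834 × 1.737⁵ = 28.834 × 15.81245 ≈ 455.936

455.94px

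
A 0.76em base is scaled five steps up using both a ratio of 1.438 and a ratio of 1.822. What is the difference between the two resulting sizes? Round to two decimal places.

10.59em

At 1.438: 0.76 × 1.438⁵ = 4.6731em
At 1.822: 0.76 × 1.822⁵ = 15.2600em
Difference: 15.2600 − 4.6731 = 10.5869em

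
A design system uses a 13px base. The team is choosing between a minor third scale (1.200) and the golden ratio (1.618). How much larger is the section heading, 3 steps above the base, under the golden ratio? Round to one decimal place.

Minor third: 13.0 × 1.200³ = 22.464px
Golden ratio: 13.0 × 1.618³ = 55.065px
Difference: 55.065 − 22.464 = 32.601px

32.6px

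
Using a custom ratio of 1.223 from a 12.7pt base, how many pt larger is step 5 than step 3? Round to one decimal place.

Step 3: 12.7 × 1.223³ = 23.232pt
Step 5: 12.7 × 1.223⁵ = 34.748pt
Difference: 34.748 − 23.232 = 11.516pt

11.5pt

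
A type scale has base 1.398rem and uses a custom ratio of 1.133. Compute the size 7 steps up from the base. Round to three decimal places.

3.351rem

Each step on a modular scale multiplies by the ratio, so the size n steps from the base is base × ratioⁿ.
1.398 × 1.133⁷ = 1.398 × 2.39668 ≈ 3.351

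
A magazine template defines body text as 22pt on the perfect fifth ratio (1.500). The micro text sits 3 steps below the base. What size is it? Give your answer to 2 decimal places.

6.52pt

Every step multiplies by the scale ratio.
22.0 ÷ 1.500³ = 22.0 ÷ 3.37500 ≈ 6.52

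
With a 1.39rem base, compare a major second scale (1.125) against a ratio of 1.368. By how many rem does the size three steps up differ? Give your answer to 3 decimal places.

Major second: 1.39 × 1.125³ = 1.97912rem
At 1.368: 1.39 × 1.368³ = 3.55855rem
Difference: 3.55855 − 1.97912 = 1.57943rem

1.579rem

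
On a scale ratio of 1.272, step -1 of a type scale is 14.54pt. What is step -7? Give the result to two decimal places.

14.54 ÷ 1.272⁶ = 14.54 ÷ 4.23568 ≈ 3.433

3.43pt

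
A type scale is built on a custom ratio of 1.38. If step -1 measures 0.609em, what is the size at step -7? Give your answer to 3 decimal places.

0.609 ÷ 1.38⁶ = 0.609 ÷ 6.90676 ≈ 0.088

0.088em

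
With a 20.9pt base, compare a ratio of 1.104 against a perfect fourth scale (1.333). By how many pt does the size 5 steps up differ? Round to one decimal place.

53.7pt

At 1.104: 20.9 × 1.104⁵ = 34.276pt
Perfect fourth: 20.9 × 1.333⁵ = 87.962pt
Difference: 87.962 − 34.276 = 53.686pt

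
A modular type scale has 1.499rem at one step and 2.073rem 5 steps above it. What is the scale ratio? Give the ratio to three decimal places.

r⁵ = 2.073 / 1.499, so r = (2.073/1.499)^(1/5).
r = 1.3829^(1/5) ≈ 1.0670

1.067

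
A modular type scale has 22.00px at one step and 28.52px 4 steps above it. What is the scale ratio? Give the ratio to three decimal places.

1.067

The ratio satisfies 22.00 × r⁴ = 28.52, so r = (28.52 / 22.00)^(1/4).
r = 1.2964^(1/4) ≈ 1.0670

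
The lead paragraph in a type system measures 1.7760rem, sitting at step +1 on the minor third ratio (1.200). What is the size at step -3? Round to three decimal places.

1.7760 ÷ 1.200⁴ = 1.7760 ÷ 2.07360 ≈ 0.856

0.856rem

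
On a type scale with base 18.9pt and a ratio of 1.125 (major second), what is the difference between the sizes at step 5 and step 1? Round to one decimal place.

12.8pt

Step 1: 18.9 × 1.125 = 21.262pt
Step 5: 18.9 × 1.125⁵ = 34.058pt
Difference: 34.058 − 21.262 = 12.796pt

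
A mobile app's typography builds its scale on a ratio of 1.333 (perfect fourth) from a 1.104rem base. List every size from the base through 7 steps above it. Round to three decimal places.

1.104rem, 1.472rem, 1.962rem, 2.615rem, 3.486rem, 4.646rem, 6.194rem, 8.256rem

Step 0: 1.104rem
Step 1: 1.104 × 1.333 = 1.472
Step 2: 1.104 × 1.333² = 1.962
Step 3: 1.104 × 1.333³ = 2.615
Step 4: 1.104 × 1.333⁴ = 3.486
Step 5: 1.104 × 1.333⁵ = 4.646
Step 6: 1.104 × 1.333⁶ = 6.194
Step 7: 1.104 × 1.333⁷ = 8.256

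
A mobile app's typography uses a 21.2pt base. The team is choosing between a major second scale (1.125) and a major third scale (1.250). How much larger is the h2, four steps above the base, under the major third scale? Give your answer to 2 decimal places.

Major second: 21.2 × 1.125⁴ = 33.9583pt
Major third: 21.2 × 1.250⁴ = 51.7578pt
Difference: 51.7578 − 33.9583 = 17.7995pt

17.80pt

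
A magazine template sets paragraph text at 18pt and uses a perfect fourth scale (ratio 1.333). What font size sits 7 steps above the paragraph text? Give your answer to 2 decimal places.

A modular type scale is a geometric sequence: sizeₙ = base × rⁿ.
18.0 × 1.333⁷ = 18.0 × 7.47844 ≈ 134.61

134.61pt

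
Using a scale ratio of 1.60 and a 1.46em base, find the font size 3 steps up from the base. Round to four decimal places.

Every step multiplies by the scale ratio.
1.46 × 1.60³ = 1.46 × 4.09600 ≈ 5.9802

5.9802em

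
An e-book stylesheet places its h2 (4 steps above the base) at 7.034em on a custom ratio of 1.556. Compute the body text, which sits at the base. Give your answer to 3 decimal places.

7.034 ÷ 1.556⁴ = 7.034 ÷ 5.86190 ≈ 1.200

1.200em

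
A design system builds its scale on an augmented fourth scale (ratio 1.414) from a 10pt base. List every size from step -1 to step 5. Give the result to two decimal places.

Step -1: 10.0 ÷ 1.414 = 7.07
Step 0: 10pt
Step 1: 10.0 × 1.414 = 14.14
Step 2: 10.0 × 1.414² = 19.99
Step 3: 10.0 × 1.414³ = 28.27
Step 4: 10.0 × 1.414⁴ = 39.98
Step 5: 10.0 × 1.414⁵ = 56.53

7.07pt, 10.00pt, 14.14pt, 19.99pt, 28.27pt, 39.98pt, 56.53pt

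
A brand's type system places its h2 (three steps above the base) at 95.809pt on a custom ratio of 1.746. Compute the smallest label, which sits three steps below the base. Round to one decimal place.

3.4pt

95.809 ÷ 1.746⁶ = 95.809 ÷ 28.33123 ≈ 3.382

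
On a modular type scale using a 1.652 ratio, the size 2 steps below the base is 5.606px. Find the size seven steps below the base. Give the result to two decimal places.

Moving from step -2 to step -7 is 5 steps down, so divide by r⁵.
5.606 ÷ 1.652⁵ = 5.606 ÷ 12.30411 ≈ 0.456

0.46px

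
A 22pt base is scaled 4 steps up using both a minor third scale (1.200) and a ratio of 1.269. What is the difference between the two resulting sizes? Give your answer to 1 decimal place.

Minor third: 22.0 × 1.200⁴ = 45.619pt
At 1.269: 22.0 × 1.269⁴ = 57.052pt
Difference: 57.052 − 45.619 = 11.433pt

11.4pt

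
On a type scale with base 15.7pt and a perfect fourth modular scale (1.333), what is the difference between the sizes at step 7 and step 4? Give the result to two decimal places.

Step 4: 15.7 × 1.333⁴ = 49.5702pt
Step 7: 15.7 × 1.333⁷ = 117.4115pt
Difference: 117.4115 − 49.5702 = 67.8413pt

67.84pt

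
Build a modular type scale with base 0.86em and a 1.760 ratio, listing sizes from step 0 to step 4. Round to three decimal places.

0.860em, 1.514em, 2.664em, 4.689em, 8.252em

Step 0: 0.86em
Step 1: 0.86 × 1.760 = 1.514
Step 2: 0.86 × 1.760² = 2.664
Step 3: 0.86 × 1.760³ = 4.689
Step 4: 0.86 × 1.760⁴ = 8.252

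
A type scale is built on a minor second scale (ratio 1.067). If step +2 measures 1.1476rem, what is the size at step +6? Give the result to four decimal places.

1.4875rem

1.1476 × 1.067⁴ = 1.1476 × 1.29616 ≈ 1.4875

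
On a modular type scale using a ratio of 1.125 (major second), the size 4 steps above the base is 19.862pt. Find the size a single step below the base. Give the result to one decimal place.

Moving from step +4 to step -1 is 5 steps down, so divide by r⁵.
19.862 ÷ 1.125⁵ = 19.862 ÷ 1.80203 ≈ 11.022

11.0pt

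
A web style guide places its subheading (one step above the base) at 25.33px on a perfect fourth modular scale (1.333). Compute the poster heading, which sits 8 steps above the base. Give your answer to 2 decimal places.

The gap is 8 − (1) = 7 steps, so the factor is 1.333^7.
25.33 × 1.333⁷ = 25.33 × 7.47844 ≈ 189.429

189.43px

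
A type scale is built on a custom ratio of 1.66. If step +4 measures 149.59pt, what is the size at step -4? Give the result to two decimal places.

2.59pt

The gap is -4 − (4) = -8 steps, so the factor is 1.66^-8.
149.59 ÷ 1.66⁸ = 149.59 ÷ 57.65868 ≈ 2.594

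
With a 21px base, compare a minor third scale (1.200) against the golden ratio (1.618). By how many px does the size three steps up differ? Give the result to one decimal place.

Minor third: 21.0 × 1.200³ = 36.288px
Golden ratio: 21.0 × 1.618³ = 88.952px
Difference: 88.952 − 36.288 = 52.664px

52.7px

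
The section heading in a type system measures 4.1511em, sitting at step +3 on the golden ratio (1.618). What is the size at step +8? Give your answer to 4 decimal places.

46.0316em

The gap is 8 − (3) = 5 steps, so the factor is 1.618^5.
4.1511 × 1.618⁵ = 4.1511 × 11.08901 ≈ 46.0316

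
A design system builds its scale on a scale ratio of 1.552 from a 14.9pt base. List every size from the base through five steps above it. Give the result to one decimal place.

14.9pt, 23.1pt, 35.9pt, 55.7pt, 86.4pt, 134.2pt

Step 0: 14.9pt
Step 1: 14.9 × 1.552 = 23.1
Step 2: 14.9 × 1.552² = 35.9
Step 3: 14.9 × 1.552³ = 55.7
Step 4: 14.9 × 1.552⁴ = 86.4
Step 5: 14.9 × 1.552⁵ = 134.2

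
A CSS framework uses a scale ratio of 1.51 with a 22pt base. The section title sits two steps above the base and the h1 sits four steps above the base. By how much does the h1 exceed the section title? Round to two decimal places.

Step 2: 22.0 × 1.51² = 50.1622pt
Step 4: 22.0 × 1.51⁴ = 114.3748pt
Difference: 114.3748 − 50.1622 = 64.2126pt

64.21pt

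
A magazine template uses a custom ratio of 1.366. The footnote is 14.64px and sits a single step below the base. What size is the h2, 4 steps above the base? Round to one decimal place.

69.6px

14.64 × 1.366⁵ = 14.64 × 4.75613 ≈ 69.630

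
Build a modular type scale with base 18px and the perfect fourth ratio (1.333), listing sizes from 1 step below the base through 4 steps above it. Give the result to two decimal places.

13.50px, 18.00px, 23.99px, 31.98px, 42.63px, 56.83px

Step -1: 18.0 ÷ 1.333 = 13.50
Step 0: 18px
Step 1: 18.0 × 1.333 = 23.99
Step 2: 18.0 × 1.333² = 31.98
Step 3: 18.0 × 1.333³ = 42.63
Step 4: 18.0 × 1.333⁴ = 56.83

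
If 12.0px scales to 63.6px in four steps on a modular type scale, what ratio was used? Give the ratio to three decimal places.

1.517

The ratio satisfies 12.0 × r⁴ = 63.6, so r = (63.6 / 12.0)^(1/4).
r = 5.3000^(1/4) ≈ 1.5173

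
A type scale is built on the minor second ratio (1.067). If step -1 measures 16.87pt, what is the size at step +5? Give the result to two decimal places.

Moving from step -1 to step +5 is 6 steps up, so multiply by r⁶.
16.87 × 1.067⁶ = 16.87 × 1.47566 ≈ 24.894

24.89pt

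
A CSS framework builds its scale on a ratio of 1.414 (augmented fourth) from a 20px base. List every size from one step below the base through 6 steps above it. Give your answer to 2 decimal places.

14.14px, 20.00px, 28.28px, 39.99px, 56.54px, 79.95px, 113.05px, 159.86px

Step -1: 20.0 ÷ 1.414 = 14.14
Step 0: 20px
Step 1: 20.0 × 1.414 = 28.28
Step 2: 20.0 × 1.414² = 39.99
Step 3: 20.0 × 1.414³ = 56.54
Step 4: 20.0 × 1.414⁴ = 79.95
Step 5: 20.0 × 1.414⁵ = 113.05
Step 6: 20.0 × 1.414⁶ = 159.86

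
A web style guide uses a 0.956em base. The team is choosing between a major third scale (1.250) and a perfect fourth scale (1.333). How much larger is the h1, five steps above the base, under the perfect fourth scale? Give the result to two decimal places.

Major third: 0.956 × 1.250⁵ = 2.9175em
Perfect fourth: 0.956 × 1.333⁵ = 4.0235em
Difference: 4.0235 − 2.9175 = 1.1060em

1.11em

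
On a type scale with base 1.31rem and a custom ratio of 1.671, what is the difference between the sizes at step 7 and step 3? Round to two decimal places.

41.54rem

Step 3: 1.31 × 1.671³ = 6.1122rem
Step 7: 1.31 × 1.671⁷ = 47.6548rem
Difference: 47.6548 − 6.1122 = 41.5426rem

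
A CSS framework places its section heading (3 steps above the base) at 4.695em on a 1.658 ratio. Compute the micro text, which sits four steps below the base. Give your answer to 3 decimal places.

0.136em

Moving from step +3 to step -4 is 7 steps down, so divide by r⁷.
4.695 ÷ 1.658⁷ = 4.695 ÷ 34.44226 ≈ 0.136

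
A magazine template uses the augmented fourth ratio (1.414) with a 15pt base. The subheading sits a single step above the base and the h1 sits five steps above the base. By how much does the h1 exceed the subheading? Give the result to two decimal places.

63.58pt

Step 1: 15.0 × 1.414 = 21.2100pt
Step 5: 15.0 × 1.414⁵ = 84.7888pt
Difference: 84.7888 − 21.2100 = 63.5788pt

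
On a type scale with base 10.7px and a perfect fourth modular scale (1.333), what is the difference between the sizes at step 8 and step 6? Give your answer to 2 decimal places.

46.64px

Step 6: 10.7 × 1.333⁶ = 60.0295px
Step 8: 10.7 × 1.333⁸ = 106.6657px
Difference: 106.6657 − 60.0295 = 46.6362px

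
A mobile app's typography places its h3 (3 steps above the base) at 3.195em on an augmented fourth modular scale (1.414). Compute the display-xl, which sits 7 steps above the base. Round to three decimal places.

The gap is 7 − (3) = 4 steps, so the factor is 1.414^4.
3.195 × 1.414⁴ = 3.195 × 3.99758 ≈ 12.772

12.772em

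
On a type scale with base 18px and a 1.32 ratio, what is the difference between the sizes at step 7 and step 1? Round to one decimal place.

Step 1: 18.0 × 1.32 = 23.760px
Step 7: 18.0 × 1.32⁷ = 125.687px
Difference: 125.687 − 23.760 = 101.927px

101.9px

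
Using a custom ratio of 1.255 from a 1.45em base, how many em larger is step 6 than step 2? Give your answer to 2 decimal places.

Step 2: 1.45 × 1.255² = 2.2838em
Step 6: 1.45 × 1.255⁶ = 5.6654em
Difference: 5.6654 − 2.2838 = 3.3816em

3.38em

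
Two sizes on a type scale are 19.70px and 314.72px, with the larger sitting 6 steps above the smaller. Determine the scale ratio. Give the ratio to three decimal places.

The ratio satisfies 19.70 × r⁶ = 314.72, so r = (314.72 / 19.70)^(1/6).
r = 15.9756^(1/6) ≈ 1.5870

1.587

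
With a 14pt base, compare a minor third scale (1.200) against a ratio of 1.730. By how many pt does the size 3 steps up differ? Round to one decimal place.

Minor third: 14.0 × 1.200³ = 24.192pt
At 1.730: 14.0 × 1.730³ = 72.488pt
Difference: 72.488 − 24.192 = 48.296pt

48.3pt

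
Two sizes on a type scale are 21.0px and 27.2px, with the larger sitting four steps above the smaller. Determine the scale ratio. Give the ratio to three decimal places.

1.067

r⁴ = 27.2 / 21.0, so r = (27.2/21.0)^(1/4).
r = 1.2952^(1/4) ≈ 1.0668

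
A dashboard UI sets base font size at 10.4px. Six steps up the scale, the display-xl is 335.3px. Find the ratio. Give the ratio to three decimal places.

r⁶ = 335.3 / 10.4, so r = (335.3/10.4)^(1/6).
r = 32.2404^(1/6) ≈ 1.7840

1.784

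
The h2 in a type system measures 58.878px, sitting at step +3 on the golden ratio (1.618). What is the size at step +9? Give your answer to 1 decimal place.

1056.4px

Moving from step +3 to step +9 is 6 steps up, so multiply by r⁶.
58.878 × 1.618⁶ = 58.878 × 17.94201 ≈ 1056.390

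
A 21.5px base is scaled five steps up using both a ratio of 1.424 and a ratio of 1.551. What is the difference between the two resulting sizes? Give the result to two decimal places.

At 1.424: 21.5 × 1.424⁵ = 125.8892px
At 1.551: 21.5 × 1.551⁵ = 192.9734px
Difference: 192.9734 − 125.8892 = 67.0842px

67.08px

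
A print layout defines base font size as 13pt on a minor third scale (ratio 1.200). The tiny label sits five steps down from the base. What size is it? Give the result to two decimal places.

Every step multiplies by the scale ratio.
13.0 ÷ 1.200⁵ = 13.0 ÷ 2.48832 ≈ 5.22

5.22pt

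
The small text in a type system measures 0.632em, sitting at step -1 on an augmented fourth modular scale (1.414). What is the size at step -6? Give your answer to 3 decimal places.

0.632 ÷ 1.414⁵ = 0.632 ÷ 5.65258 ≈ 0.112

0.112em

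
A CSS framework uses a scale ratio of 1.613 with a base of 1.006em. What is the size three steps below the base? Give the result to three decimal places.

Each step on a modular scale multiplies by the ratio, so the size n steps from the base is base × ratioⁿ.
1.006 ÷ 1.613³ = 1.006 ÷ 4.19665 ≈ 0.240

0.240em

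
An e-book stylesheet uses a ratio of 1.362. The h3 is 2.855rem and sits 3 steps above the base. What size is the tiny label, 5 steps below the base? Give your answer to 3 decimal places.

0.241rem

2.855 ÷ 1.362⁸ = 2.855 ÷ 11.84178 ≈ 0.241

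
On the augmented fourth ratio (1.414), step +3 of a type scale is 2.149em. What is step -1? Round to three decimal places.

The gap is -1 − (3) = -4 steps, so the factor is 1.414^-4.
2.149 ÷ 1.414⁴ = 2.149 ÷ 3.99758 ≈ 0.538

0.538em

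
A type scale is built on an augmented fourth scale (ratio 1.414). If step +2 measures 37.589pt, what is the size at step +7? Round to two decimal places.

212.47pt

Moving from step +2 to step +7 is 5 steps up, so multiply by r⁵.
37.589 × 1.414⁵ = 37.589 × 5.65258 ≈ 212.475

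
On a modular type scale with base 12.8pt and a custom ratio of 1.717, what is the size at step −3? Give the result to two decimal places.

2.53pt

Each step on a modular scale multiplies by the ratio, so the size n steps from the base is base × ratioⁿ.
12.8 ÷ 1.717³ = 12.8 ÷ 5.06187 ≈ 2.53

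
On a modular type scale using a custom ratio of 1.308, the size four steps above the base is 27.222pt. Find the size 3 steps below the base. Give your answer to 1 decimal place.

27.222 ÷ 1.308⁷ = 27.222 ÷ 6.55019 ≈ 4.156

4.2pt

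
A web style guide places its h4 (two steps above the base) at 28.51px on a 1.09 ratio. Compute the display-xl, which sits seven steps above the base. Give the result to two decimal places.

The gap is 7 − (2) = 5 steps, so the factor is 1.09^5.
28.51 × 1.09⁵ = 28.51 × 1.53862 ≈ 43.866

43.87px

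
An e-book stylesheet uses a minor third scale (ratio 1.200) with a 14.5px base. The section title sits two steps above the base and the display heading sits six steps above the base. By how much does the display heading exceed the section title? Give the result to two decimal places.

22.42px

Step 2: 14.5 × 1.200² = 20.8800px
Step 6: 14.5 × 1.200⁶ = 43.2968px
Difference: 43.2968 − 20.8800 = 22.4168px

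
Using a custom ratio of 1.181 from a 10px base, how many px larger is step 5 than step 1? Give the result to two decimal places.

11.16px

Step 1: 10.0 × 1.181 = 11.8100px
Step 5: 10.0 × 1.181⁵ = 22.9747px
Difference: 22.9747 − 11.8100 = 11.1647px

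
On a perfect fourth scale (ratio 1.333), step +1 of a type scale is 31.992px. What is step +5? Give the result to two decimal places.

101.01px

Moving from step +1 to step +5 is 4 steps up, so multiply by r⁴.
31.992 × 1.333⁴ = 31.992 × 3.15733 ≈ 101.009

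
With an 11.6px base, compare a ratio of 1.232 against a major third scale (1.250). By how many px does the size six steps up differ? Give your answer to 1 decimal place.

At 1.232: 11.6 × 1.232⁶ = 40.562px
Major third: 11.6 × 1.250⁶ = 44.250px
Difference: 44.250 − 40.562 = 3.688px

3.7px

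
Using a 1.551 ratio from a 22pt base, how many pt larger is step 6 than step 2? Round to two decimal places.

Step 2: 22.0 × 1.551² = 52.9232pt
Step 6: 22.0 × 1.551⁶ = 306.2622pt
Difference: 306.2622 − 52.9232 = 253.3390pt

253.34pt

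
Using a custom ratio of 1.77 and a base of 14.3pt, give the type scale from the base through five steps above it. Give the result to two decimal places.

Step 0: 14.3pt
Step 1: 14.3 × 1.77 = 25.31
Step 2: 14.3 × 1.77² = 44.80
Step 3: 14.3 × 1.77³ = 79.30
Step 4: 14.3 × 1.77⁴ = 140.36
Step 5: 14.3 × 1.77⁵ = 248.43

14.30pt, 25.31pt, 44.80pt, 79.30pt, 140.36pt, 248.43pt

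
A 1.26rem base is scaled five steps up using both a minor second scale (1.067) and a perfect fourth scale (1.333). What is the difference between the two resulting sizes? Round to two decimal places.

Minor second: 1.26 × 1.067⁵ = 1.7426rem
Perfect fourth: 1.26 × 1.333⁵ = 5.3030rem
Difference: 5.3030 − 1.7426 = 3.5604rem

3.56rem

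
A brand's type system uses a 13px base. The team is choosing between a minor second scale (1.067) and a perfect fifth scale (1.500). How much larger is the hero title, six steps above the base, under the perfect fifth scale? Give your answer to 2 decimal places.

128.89px

Minor second: 13.0 × 1.067⁶ = 19.1836px
Perfect fifth: 13.0 × 1.500⁶ = 148.0781px
Difference: 148.0781 − 19.1836 = 128.8945px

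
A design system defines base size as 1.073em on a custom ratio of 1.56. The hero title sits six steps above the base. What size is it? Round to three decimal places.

15.465em

A modular type scale is a geometric sequence: sizeₙ = base × rⁿ.
1.073 × 1.56⁶ = 1.073 × 14.41277 ≈ 15.465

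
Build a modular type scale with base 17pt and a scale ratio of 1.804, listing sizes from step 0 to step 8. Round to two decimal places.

17.00pt, 30.67pt, 55.33pt, 99.81pt, 180.05pt, 324.81pt, 585.96pt, 1057.07pt, 1906.96pt

Step 0: 17pt
Step 1: 17.0 × 1.804 = 30.67
Step 2: 17.0 × 1.804² = 55.33
Step 3: 17.0 × 1.804³ = 99.81
Step 4: 17.0 × 1.804⁴ = 180.05
Step 5: 17.0 × 1.804⁵ = 324.81
Step 6: 17.0 × 1.804⁶ = 585.96
Step 7: 17.0 × 1.804⁷ = 1057.07
Step 8: 17.0 × 1.804⁸ = 1906.96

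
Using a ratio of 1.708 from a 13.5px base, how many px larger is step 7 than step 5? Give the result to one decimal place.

376.2px

Step 5: 13.5 × 1.708⁵ = 196.233px
Step 7: 13.5 × 1.708⁷ = 572.465px
Difference: 572.465 − 196.233 = 376.232px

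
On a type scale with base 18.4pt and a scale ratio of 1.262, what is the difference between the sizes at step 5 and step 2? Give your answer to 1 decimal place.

Step 2: 18.4 × 1.262² = 29.305pt
Step 5: 18.4 × 1.262⁵ = 58.900pt
Difference: 58.900 − 29.305 = 29.595pt

29.6pt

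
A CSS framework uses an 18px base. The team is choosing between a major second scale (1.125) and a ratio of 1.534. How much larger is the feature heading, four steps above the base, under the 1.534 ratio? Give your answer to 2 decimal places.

70.84px

Major second: 18.0 × 1.125⁴ = 28.8325px
At 1.534: 18.0 × 1.534⁴ = 99.6722px
Difference: 99.6722 − 28.8325 = 70.8397px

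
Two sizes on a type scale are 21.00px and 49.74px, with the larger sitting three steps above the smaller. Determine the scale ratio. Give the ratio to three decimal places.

1.333

The ratio satisfies 21.00 × r³ = 49.74, so r = (49.74 / 21.00)^(1/3).
r = 2.3686^(1/3) ≈ 1.3330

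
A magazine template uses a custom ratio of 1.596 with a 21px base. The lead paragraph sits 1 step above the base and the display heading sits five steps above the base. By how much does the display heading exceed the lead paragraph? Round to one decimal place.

Step 1: 21.0 × 1.596 = 33.516px
Step 5: 21.0 × 1.596⁵ = 217.462px
Difference: 217.462 − 33.516 = 183.946px

183.9px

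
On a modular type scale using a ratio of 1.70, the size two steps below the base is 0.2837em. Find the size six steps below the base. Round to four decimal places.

0.2837 ÷ 1.70⁴ = 0.2837 ÷ 8.35210 ≈ 0.0340

0.0340em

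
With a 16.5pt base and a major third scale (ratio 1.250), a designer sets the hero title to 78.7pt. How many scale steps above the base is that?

1.250ⁿ = 78.7 / 16.5 = 4.7697
n = ln(4.7697) / ln(1.250) = 1.5623 / 0.2231 ≈ 7.00

7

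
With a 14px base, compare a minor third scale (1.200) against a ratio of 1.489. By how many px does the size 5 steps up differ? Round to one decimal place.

Minor third: 14.0 × 1.200⁵ = 34.836px
At 1.489: 14.0 × 1.489⁵ = 102.471px
Difference: 102.471 − 34.836 = 67.635px

67.6px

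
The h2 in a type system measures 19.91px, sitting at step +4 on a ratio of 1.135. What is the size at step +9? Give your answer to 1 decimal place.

37.5px

The gap is 9 − (4) = 5 steps, so the factor is 1.135^5.
19.91 × 1.135⁵ = 19.91 × 1.88356 ≈ 37.502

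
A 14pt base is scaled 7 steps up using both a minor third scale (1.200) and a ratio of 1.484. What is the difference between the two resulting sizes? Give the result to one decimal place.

171.7pt

Minor third: 14.0 × 1.200⁷ = 50.165pt
At 1.484: 14.0 × 1.484⁷ = 221.904pt
Difference: 221.904 − 50.165 = 171.739pt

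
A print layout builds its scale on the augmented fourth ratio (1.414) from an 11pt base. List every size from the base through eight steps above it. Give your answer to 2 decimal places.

11.00pt, 15.55pt, 21.99pt, 31.10pt, 43.97pt, 62.18pt, 87.92pt, 124.32pt, 175.79pt

Step 0: 11pt
Step 1: 11.0 × 1.414 = 15.55
Step 2: 11.0 × 1.414² = 21.99
Step 3: 11.0 × 1.414³ = 31.10
Step 4: 11.0 × 1.414⁴ = 43.97
Step 5: 11.0 × 1.414⁵ = 62.18
Step 6: 11.0 × 1.414⁶ = 87.92
Step 7: 11.0 × 1.414⁷ = 124.32
Step 8: 11.0 × 1.414⁸ = 175.79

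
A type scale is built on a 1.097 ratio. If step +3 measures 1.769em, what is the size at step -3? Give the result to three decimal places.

1.015em

1.769 ÷ 1.097⁶ = 1.769 ÷ 1.74277 ≈ 1.015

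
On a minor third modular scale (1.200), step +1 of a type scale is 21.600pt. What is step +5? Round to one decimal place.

44.8pt

21.600 × 1.200⁴ = 21.600 × 2.07360 ≈ 44.790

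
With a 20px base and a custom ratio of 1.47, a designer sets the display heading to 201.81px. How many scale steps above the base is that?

6

1.47ⁿ = 201.81 / 20 = 10.0905
n = ln(10.0905) / ln(1.47) = 2.3116 / 0.3853 ≈ 6.00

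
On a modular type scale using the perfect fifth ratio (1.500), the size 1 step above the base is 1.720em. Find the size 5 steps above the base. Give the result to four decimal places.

1.720 × 1.500⁴ = 1.720 × 5.06250 ≈ 8.7075

8.7075em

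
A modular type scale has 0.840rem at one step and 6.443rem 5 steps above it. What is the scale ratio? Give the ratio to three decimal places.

The ratio satisfies 0.840 × r⁵ = 6.443, so r = (6.443 / 0.840)^(1/5).
r = 7.6702^(1/5) ≈ 1.5030

1.503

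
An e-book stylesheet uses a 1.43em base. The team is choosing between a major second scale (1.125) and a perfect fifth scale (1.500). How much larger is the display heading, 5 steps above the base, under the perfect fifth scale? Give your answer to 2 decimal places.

8.28em

Major second: 1.43 × 1.125⁵ = 2.5769em
Perfect fifth: 1.43 × 1.500⁵ = 10.8591em
Difference: 10.8591 − 2.5769 = 8.2822em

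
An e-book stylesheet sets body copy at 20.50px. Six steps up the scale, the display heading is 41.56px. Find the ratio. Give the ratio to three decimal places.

r⁶ = 41.56 / 20.50, so r = (41.56/20.50)^(1/6).
r = 2.0273^(1/6) ≈ 1.1250

1.125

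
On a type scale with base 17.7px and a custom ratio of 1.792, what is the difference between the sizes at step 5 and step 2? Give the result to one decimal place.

270.2px

Step 2: 17.7 × 1.792² = 56.839px
Step 5: 17.7 × 1.792⁵ = 327.087px
Difference: 327.087 − 56.839 = 270.248px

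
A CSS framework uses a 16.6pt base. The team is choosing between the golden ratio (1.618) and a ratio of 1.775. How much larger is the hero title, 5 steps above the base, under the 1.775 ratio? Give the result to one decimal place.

108.4pt

Golden ratio: 16.6 × 1.618⁵ = 184.077pt
At 1.775: 16.6 × 1.775⁵ = 292.482pt
Difference: 292.482 − 184.077 = 108.405pt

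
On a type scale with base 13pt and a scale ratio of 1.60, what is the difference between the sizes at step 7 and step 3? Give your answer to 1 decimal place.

Step 3: 13.0 × 1.60³ = 53.248pt
Step 7: 13.0 × 1.60⁷ = 348.966pt
Difference: 348.966 − 53.248 = 295.718pt

295.7pt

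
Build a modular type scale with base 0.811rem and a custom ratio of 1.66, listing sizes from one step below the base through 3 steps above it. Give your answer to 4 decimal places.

0.4886rem, 0.8110rem, 1.3463rem, 2.2348rem, 3.7098rem

Step -1: 0.811 ÷ 1.66 = 0.4886
Step 0: 0.811rem
Step 1: 0.811 × 1.66 = 1.3463
Step 2: 0.811 × 1.66² = 2.2348
Step 3: 0.811 × 1.66³ = 3.7098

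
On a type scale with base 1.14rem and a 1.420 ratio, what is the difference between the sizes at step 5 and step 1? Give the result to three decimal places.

Step 1: 1.14 × 1.420 = 1.61880rem
Step 5: 1.14 × 1.420⁵ = 6.58183rem
Difference: 6.58183 − 1.61880 = 4.96303rem

4.963rem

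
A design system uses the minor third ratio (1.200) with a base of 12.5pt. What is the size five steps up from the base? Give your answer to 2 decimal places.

Each step on a modular scale multiplies by the ratio, so the size n steps from the base is base × ratioⁿ.
12.5 × 1.200⁵ = 12.5 × 2.48832 ≈ 31.10

31.10pt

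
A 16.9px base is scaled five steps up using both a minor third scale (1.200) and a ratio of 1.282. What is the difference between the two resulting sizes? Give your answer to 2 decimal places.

16.47px

Minor third: 16.9 × 1.200⁵ = 42.0526px
At 1.282: 16.9 × 1.282⁵ = 58.5230px
Difference: 58.5230 − 42.0526 = 16.4704px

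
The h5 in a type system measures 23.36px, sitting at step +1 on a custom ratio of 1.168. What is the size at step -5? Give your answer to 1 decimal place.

9.2px

23.36 ÷ 1.168⁶ = 23.36 ÷ 2.53897 ≈ 9.201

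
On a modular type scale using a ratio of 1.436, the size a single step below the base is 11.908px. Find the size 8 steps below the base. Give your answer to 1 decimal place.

0.9px

11.908 ÷ 1.436⁷ = 11.908 ÷ 12.59160 ≈ 0.946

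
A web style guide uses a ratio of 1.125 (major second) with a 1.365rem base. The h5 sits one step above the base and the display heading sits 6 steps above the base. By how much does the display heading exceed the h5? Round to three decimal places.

1.232rem

Step 1: 1.365 × 1.125 = 1.53563rem
Step 6: 1.365 × 1.125⁶ = 2.76725rem
Difference: 2.76725 − 1.53563 = 1.23162rem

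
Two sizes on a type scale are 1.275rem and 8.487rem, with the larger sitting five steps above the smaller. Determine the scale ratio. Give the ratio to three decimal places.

The ratio satisfies 1.275 × r⁵ = 8.487, so r = (8.487 / 1.275)^(1/5).
r = 6.6565^(1/5) ≈ 1.4610

1.461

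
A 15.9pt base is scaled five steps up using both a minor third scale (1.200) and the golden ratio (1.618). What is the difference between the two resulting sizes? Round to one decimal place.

Minor third: 15.9 × 1.200⁵ = 39.564pt
Golden ratio: 15.9 × 1.618⁵ = 176.315pt
Difference: 176.315 − 39.564 = 136.751pt

136.8pt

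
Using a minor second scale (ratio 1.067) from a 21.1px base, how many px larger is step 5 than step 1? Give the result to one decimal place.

6.7px

Step 1: 21.1 × 1.067 = 22.514px
Step 5: 21.1 × 1.067⁵ = 29.181px
Difference: 29.181 − 22.514 = 6.667px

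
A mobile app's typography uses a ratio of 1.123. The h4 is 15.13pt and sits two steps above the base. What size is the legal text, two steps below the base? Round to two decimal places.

9.51pt

15.13 ÷ 1.123⁴ = 15.13 ÷ 1.59045 ≈ 9.513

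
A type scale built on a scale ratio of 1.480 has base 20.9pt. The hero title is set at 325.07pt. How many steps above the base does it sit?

1.480ⁿ = 325.07 / 20.9 = 15.5536
n = ln(15.5536) / ln(1.480) = 2.7443 / 0.3920 ≈ 7.00

7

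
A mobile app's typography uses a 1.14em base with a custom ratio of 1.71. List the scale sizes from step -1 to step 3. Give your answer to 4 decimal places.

0.6667em, 1.1400em, 1.9494em, 3.3335em, 5.7002em

Step -1: 1.14 ÷ 1.71 = 0.6667
Step 0: 1.14em
Step 1: 1.14 × 1.71 = 1.9494
Step 2: 1.14 × 1.71² = 3.3335
Step 3: 1.14 × 1.71³ = 5.7002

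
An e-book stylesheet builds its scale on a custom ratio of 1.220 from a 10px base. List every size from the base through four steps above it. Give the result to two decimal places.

Step 0: 10px
Step 1: 10.0 × 1.220 = 12.20
Step 2: 10.0 × 1.220² = 14.88
Step 3: 10.0 × 1.220³ = 18.16
Step 4: 10.0 × 1.220⁴ = 22.15

10.00px, 12.20px, 14.88px, 18.16px, 22.15px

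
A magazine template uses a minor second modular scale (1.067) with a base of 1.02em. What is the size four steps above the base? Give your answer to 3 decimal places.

1.322em

1.02 × 1.067⁴ = 1.02 × 1.29616 ≈ 1.322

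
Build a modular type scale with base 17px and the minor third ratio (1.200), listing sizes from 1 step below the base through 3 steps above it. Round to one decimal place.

Step -1: 17.0 ÷ 1.200 = 14.2
Step 0: 17px
Step 1: 17.0 × 1.200 = 20.4
Step 2: 17.0 × 1.200² = 24.5
Step 3: 17.0 × 1.200³ = 29.4

14.2px, 17.0px, 20.4px, 24.5px, 29.4px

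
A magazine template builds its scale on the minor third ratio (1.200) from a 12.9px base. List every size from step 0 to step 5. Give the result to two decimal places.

Step 0: 12.9px
Step 1: 12.9 × 1.200 = 15.48
Step 2: 12.9 × 1.200² = 18.58
Step 3: 12.9 × 1.200³ = 22.29
Step 4: 12.9 × 1.200⁴ = 26.75
Step 5: 12.9 × 1.200⁵ = 32.10

12.90px, 15.48px, 18.58px, 22.29px, 26.75px, 32.10px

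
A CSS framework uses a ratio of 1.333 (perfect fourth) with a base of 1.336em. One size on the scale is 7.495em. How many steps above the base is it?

1.333ⁿ = 7.495 / 1.336 = 5.6100
n = ln(5.6100) / ln(1.333) = 1.7246 / 0.2874 ≈ 6.00

6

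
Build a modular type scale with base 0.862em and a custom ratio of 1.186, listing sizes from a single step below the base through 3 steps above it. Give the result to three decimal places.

Step -1: 0.862 ÷ 1.186 = 0.727
Step 0: 0.862em
Step 1: 0.862 × 1.186 = 1.022
Step 2: 0.862 × 1.186² = 1.212
Step 3: 0.862 × 1.186³ = 1.438

0.727em, 0.862em, 1.022em, 1.212em, 1.438em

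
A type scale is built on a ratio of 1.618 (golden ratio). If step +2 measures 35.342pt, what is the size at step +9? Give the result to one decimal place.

1026.0pt

35.342 × 1.618⁷ = 35.342 × 29.03017 ≈ 1025.984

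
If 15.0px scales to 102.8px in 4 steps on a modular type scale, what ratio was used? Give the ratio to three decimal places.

r⁴ = 102.8 / 15.0, so r = (102.8/15.0)^(1/4).
r = 6.8533^(1/4) ≈ 1.6180

1.618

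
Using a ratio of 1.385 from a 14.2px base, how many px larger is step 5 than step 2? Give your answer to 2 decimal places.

45.13px

Step 2: 14.2 × 1.385² = 27.2388px
Step 5: 14.2 × 1.385⁵ = 72.3664px
Difference: 72.3664 − 27.2388 = 45.1276px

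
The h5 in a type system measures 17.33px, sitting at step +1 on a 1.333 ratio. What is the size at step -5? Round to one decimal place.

Moving from step +1 to step -5 is 6 steps down, so divide by r⁶.
17.33 ÷ 1.333⁶ = 17.33 ÷ 5.61023 ≈ 3.089

3.1px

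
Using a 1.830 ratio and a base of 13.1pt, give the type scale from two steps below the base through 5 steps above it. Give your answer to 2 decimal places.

3.91pt, 7.16pt, 13.10pt, 23.97pt, 43.87pt, 80.28pt, 146.92pt, 268.86pt

Step -2: 13.1 ÷ 1.830² = 3.91
Step -1: 13.1 ÷ 1.830 = 7.16
Step 0: 13.1pt
Step 1: 13.1 × 1.830 = 23.97
Step 2: 13.1 × 1.830² = 43.87
Step 3: 13.1 × 1.830³ = 80.28
Step 4: 13.1 × 1.830⁴ = 146.92
Step 5: 13.1 × 1.830⁵ = 268.86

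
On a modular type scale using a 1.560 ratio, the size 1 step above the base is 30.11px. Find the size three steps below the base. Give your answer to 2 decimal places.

Moving from step +1 to step -3 is 4 steps down, so divide by r⁴.
30.11 ÷ 1.560⁴ = 30.11 ÷ 5.92241 ≈ 5.084

5.08px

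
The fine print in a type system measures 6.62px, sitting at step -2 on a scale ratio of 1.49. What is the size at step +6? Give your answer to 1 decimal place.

6.62 × 1.49⁸ = 6.62 × 24.29350 ≈ 160.823

160.8px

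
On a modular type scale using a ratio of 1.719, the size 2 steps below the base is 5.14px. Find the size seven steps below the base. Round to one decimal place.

5.14 ÷ 1.719⁵ = 5.14 ÷ 15.00995 ≈ 0.342

0.3px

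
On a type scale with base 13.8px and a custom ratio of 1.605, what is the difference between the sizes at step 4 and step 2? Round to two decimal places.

Step 2: 13.8 × 1.605² = 35.5491px
Step 4: 13.8 × 1.605⁴ = 91.5755px
Difference: 91.5755 − 35.5491 = 56.0264px

56.03px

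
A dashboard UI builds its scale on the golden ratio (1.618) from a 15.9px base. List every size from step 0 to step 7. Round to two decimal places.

15.90px, 25.73px, 41.62px, 67.35px, 108.97px, 176.32px, 285.28px, 461.58px

Step 0: 15.9px
Step 1: 15.9 × 1.618 = 25.73
Step 2: 15.9 × 1.618² = 41.62
Step 3: 15.9 × 1.618³ = 67.35
Step 4: 15.9 × 1.618⁴ = 108.97
Step 5: 15.9 × 1.618⁵ = 176.32
Step 6: 15.9 × 1.618⁶ = 285.28
Step 7: 15.9 × 1.618⁷ = 461.58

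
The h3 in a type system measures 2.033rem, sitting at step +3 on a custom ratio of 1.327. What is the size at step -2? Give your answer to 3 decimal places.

The gap is -2 − (3) = -5 steps, so the factor is 1.327^-5.
2.033 ÷ 1.327⁵ = 2.033 ÷ 4.11486 ≈ 0.494

0.494rem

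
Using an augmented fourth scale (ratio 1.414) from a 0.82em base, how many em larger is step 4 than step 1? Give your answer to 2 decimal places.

Step 1: 0.82 × 1.414 = 1.1595em
Step 4: 0.82 × 1.414⁴ = 3.2780em
Difference: 3.2780 − 1.1595 = 2.1185em

2.12em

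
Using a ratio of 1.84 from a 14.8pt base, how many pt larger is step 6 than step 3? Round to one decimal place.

Step 3: 14.8 × 1.84³ = 92.197pt
Step 6: 14.8 × 1.84⁶ = 574.339pt
Difference: 574.339 − 92.197 = 482.142pt

482.1pt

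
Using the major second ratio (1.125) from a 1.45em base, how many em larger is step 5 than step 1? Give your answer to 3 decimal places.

Step 1: 1.45 × 1.125 = 1.63125em
Step 5: 1.45 × 1.125⁵ = 2.61295em
Difference: 2.61295 − 1.63125 = 0.98170em

0.982em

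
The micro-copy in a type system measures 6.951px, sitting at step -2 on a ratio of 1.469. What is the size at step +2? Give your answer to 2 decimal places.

32.37px

The gap is 2 − (-2) = 4 steps, so the factor is 1.469^4.
6.951 × 1.469⁴ = 6.951 × 4.65680 ≈ 32.369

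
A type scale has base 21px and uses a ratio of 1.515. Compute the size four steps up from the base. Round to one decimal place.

110.6px

21.0 × 1.515⁴ = 21.0 × 5.26806 ≈ 110.63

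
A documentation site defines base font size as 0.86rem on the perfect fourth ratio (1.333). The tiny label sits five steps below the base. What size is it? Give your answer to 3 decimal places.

0.204rem

Each step on a modular scale multiplies by the ratio, so the size n steps from the base is base × ratioⁿ.
0.86 ÷ 1.333⁵ = 0.86 ÷ 4.20873 ≈ 0.204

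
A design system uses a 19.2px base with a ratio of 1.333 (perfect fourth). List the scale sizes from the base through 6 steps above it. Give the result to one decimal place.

Step 0: 19.2px
Step 1: 19.2 × 1.333 = 25.6
Step 2: 19.2 × 1.333² = 34.1
Step 3: 19.2 × 1.333³ = 45.5
Step 4: 19.2 × 1.333⁴ = 60.6
Step 5: 19.2 × 1.333⁵ = 80.8
Step 6: 19.2 × 1.333⁶ = 107.7

19.2px, 25.6px, 34.1px, 45.5px, 60.6px, 80.8px, 107.7px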